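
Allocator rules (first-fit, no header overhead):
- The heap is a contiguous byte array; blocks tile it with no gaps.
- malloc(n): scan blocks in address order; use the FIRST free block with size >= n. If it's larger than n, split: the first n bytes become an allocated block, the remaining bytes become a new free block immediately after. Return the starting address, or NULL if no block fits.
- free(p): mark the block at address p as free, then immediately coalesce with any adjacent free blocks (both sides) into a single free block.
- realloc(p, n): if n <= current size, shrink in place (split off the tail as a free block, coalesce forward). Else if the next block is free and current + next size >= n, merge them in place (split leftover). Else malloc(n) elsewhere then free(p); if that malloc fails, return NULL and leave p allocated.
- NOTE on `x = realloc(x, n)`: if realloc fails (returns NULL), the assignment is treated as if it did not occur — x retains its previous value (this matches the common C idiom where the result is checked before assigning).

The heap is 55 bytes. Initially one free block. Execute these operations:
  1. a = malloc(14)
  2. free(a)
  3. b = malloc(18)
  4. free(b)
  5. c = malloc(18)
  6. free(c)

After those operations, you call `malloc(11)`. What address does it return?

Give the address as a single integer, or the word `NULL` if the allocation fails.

Answer: 0

Derivation:
Op 1: a = malloc(14) -> a = 0; heap: [0-13 ALLOC][14-54 FREE]
Op 2: free(a) -> (freed a); heap: [0-54 FREE]
Op 3: b = malloc(18) -> b = 0; heap: [0-17 ALLOC][18-54 FREE]
Op 4: free(b) -> (freed b); heap: [0-54 FREE]
Op 5: c = malloc(18) -> c = 0; heap: [0-17 ALLOC][18-54 FREE]
Op 6: free(c) -> (freed c); heap: [0-54 FREE]
malloc(11): first-fit scan over [0-54 FREE] -> 0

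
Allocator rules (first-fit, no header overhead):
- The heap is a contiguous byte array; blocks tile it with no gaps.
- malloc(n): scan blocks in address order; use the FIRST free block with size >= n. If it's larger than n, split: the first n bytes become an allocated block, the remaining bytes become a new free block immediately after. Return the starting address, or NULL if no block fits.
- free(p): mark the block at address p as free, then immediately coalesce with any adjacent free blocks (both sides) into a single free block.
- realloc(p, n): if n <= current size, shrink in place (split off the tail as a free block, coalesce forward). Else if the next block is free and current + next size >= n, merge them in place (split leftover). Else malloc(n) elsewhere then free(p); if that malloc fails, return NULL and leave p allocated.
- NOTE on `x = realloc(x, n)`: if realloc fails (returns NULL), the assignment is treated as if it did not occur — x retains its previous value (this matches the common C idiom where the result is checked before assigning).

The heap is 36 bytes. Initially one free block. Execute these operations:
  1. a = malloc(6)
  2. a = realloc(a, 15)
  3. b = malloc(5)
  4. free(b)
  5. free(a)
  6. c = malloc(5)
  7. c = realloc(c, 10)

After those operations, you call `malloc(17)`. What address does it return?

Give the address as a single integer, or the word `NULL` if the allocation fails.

Answer: 10

Derivation:
Op 1: a = malloc(6) -> a = 0; heap: [0-5 ALLOC][6-35 FREE]
Op 2: a = realloc(a, 15) -> a = 0; heap: [0-14 ALLOC][15-35 FREE]
Op 3: b = malloc(5) -> b = 15; heap: [0-14 ALLOC][15-19 ALLOC][20-35 FREE]
Op 4: free(b) -> (freed b); heap: [0-14 ALLOC][15-35 FREE]
Op 5: free(a) -> (freed a); heap: [0-35 FREE]
Op 6: c = malloc(5) -> c = 0; heap: [0-4 ALLOC][5-35 FREE]
Op 7: c = realloc(c, 10) -> c = 0; heap: [0-9 ALLOC][10-35 FREE]
malloc(17): first-fit scan over [0-9 ALLOC][10-35 FREE] -> 10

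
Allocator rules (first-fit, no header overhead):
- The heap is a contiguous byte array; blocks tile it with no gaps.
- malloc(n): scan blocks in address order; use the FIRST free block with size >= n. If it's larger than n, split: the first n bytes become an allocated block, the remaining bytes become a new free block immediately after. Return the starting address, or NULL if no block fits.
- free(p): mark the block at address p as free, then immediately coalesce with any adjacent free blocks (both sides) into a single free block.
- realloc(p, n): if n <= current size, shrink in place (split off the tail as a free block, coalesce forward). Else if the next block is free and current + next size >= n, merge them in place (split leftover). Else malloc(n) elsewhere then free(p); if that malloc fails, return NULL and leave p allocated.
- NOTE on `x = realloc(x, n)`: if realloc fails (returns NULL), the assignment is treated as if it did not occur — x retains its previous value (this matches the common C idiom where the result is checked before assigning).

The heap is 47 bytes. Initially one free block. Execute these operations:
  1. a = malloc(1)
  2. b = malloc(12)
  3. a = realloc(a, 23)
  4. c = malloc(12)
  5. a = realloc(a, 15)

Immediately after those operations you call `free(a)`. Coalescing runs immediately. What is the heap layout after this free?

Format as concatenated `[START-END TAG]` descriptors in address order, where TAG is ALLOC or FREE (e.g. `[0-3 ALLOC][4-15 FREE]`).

Op 1: a = malloc(1) -> a = 0; heap: [0-0 ALLOC][1-46 FREE]
Op 2: b = malloc(12) -> b = 1; heap: [0-0 ALLOC][1-12 ALLOC][13-46 FREE]
Op 3: a = realloc(a, 23) -> a = 13; heap: [0-0 FREE][1-12 ALLOC][13-35 ALLOC][36-46 FREE]
Op 4: c = malloc(12) -> c = NULL; heap: [0-0 FREE][1-12 ALLOC][13-35 ALLOC][36-46 FREE]
Op 5: a = realloc(a, 15) -> a = 13; heap: [0-0 FREE][1-12 ALLOC][13-27 ALLOC][28-46 FREE]
free(a): a = 13 -> block [13-27 ALLOC]; mark free, coalesce with adjacent free neighbors -> [0-0 FREE][1-12 ALLOC][13-46 FREE]

Answer: [0-0 FREE][1-12 ALLOC][13-46 FREE]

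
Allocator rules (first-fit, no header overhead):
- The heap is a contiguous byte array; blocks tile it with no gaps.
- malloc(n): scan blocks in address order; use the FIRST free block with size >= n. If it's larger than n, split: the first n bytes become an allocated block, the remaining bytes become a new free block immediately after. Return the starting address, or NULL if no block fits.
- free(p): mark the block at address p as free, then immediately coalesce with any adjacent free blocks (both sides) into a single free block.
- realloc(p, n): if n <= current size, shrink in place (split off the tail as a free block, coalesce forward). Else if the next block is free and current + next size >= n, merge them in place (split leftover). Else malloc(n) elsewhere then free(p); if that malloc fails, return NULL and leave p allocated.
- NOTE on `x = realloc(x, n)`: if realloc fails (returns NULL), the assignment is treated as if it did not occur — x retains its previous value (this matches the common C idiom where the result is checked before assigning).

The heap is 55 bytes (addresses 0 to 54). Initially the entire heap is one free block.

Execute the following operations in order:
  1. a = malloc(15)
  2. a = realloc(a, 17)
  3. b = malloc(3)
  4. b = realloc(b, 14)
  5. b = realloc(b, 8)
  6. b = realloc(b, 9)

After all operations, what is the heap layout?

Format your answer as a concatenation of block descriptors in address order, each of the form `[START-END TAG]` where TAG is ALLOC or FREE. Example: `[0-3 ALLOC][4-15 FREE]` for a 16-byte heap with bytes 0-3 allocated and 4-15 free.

Answer: [0-16 ALLOC][17-25 ALLOC][26-54 FREE]

Derivation:
Op 1: a = malloc(15) -> a = 0; heap: [0-14 ALLOC][15-54 FREE]
Op 2: a = realloc(a, 17) -> a = 0; heap: [0-16 ALLOC][17-54 FREE]
Op 3: b = malloc(3) -> b = 17; heap: [0-16 ALLOC][17-19 ALLOC][20-54 FREE]
Op 4: b = realloc(b, 14) -> b = 17; heap: [0-16 ALLOC][17-30 ALLOC][31-54 FREE]
Op 5: b = realloc(b, 8) -> b = 17; heap: [0-16 ALLOC][17-24 ALLOC][25-54 FREE]
Op 6: b = realloc(b, 9) -> b = 17; heap: [0-16 ALLOC][17-25 ALLOC][26-54 FREE]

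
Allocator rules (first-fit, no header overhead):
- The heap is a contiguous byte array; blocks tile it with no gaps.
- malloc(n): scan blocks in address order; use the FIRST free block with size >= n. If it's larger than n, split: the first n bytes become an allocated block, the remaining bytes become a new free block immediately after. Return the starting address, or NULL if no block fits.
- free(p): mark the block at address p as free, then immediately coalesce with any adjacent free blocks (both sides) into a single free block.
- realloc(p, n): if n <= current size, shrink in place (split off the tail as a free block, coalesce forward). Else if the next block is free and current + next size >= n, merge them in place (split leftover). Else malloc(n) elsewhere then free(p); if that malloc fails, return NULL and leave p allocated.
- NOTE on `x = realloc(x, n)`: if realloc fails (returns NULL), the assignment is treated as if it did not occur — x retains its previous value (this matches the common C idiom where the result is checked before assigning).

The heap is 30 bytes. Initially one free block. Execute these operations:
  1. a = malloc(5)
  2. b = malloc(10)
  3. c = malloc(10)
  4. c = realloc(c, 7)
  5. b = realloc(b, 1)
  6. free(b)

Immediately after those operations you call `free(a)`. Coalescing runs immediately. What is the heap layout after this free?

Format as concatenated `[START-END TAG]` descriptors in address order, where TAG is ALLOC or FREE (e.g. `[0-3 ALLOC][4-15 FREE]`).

Answer: [0-14 FREE][15-21 ALLOC][22-29 FREE]

Derivation:
Op 1: a = malloc(5) -> a = 0; heap: [0-4 ALLOC][5-29 FREE]
Op 2: b = malloc(10) -> b = 5; heap: [0-4 ALLOC][5-14 ALLOC][15-29 FREE]
Op 3: c = malloc(10) -> c = 15; heap: [0-4 ALLOC][5-14 ALLOC][15-24 ALLOC][25-29 FREE]
Op 4: c = realloc(c, 7) -> c = 15; heap: [0-4 ALLOC][5-14 ALLOC][15-21 ALLOC][22-29 FREE]
Op 5: b = realloc(b, 1) -> b = 5; heap: [0-4 ALLOC][5-5 ALLOC][6-14 FREE][15-21 ALLOC][22-29 FREE]
Op 6: free(b) -> (freed b); heap: [0-4 ALLOC][5-14 FREE][15-21 ALLOC][22-29 FREE]
free(a): a = 0 -> block [0-4 ALLOC]; mark free, coalesce with adjacent free neighbors -> [0-14 FREE][15-21 ALLOC][22-29 FREE]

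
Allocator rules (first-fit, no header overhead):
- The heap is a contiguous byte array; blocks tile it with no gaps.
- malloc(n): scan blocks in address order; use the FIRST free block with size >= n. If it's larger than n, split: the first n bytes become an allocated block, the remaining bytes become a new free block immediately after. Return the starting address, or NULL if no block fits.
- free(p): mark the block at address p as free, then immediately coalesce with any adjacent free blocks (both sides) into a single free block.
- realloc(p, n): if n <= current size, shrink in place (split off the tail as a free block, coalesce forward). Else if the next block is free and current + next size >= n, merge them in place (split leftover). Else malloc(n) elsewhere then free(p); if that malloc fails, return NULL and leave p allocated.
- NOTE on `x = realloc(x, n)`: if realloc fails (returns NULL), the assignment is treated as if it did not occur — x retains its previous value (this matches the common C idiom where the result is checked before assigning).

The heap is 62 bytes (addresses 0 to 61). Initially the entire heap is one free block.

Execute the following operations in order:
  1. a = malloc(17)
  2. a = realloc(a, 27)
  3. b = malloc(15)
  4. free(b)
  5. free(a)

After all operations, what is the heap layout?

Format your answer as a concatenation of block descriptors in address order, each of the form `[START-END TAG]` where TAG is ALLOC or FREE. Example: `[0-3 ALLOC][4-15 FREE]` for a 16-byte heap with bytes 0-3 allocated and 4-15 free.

Answer: [0-61 FREE]

Derivation:
Op 1: a = malloc(17) -> a = 0; heap: [0-16 ALLOC][17-61 FREE]
Op 2: a = realloc(a, 27) -> a = 0; heap: [0-26 ALLOC][27-61 FREE]
Op 3: b = malloc(15) -> b = 27; heap: [0-26 ALLOC][27-41 ALLOC][42-61 FREE]
Op 4: free(b) -> (freed b); heap: [0-26 ALLOC][27-61 FREE]
Op 5: free(a) -> (freed a); heap: [0-61 FREE]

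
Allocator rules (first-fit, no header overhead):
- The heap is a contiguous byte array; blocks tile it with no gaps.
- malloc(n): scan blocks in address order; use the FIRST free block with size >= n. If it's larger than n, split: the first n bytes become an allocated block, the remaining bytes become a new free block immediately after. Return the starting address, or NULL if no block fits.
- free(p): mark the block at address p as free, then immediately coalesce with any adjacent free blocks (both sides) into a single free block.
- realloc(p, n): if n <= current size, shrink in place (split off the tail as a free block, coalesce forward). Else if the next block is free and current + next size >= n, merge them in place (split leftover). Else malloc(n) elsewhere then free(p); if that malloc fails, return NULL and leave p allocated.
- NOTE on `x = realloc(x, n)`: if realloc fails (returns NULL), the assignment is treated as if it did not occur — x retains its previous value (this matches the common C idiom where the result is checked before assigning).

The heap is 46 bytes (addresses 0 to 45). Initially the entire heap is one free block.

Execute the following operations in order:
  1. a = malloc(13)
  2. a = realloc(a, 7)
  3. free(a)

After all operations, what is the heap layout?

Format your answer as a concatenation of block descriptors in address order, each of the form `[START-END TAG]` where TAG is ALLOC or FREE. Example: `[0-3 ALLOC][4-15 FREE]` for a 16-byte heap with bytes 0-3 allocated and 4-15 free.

Answer: [0-45 FREE]

Derivation:
Op 1: a = malloc(13) -> a = 0; heap: [0-12 ALLOC][13-45 FREE]
Op 2: a = realloc(a, 7) -> a = 0; heap: [0-6 ALLOC][7-45 FREE]
Op 3: free(a) -> (freed a); heap: [0-45 FREE]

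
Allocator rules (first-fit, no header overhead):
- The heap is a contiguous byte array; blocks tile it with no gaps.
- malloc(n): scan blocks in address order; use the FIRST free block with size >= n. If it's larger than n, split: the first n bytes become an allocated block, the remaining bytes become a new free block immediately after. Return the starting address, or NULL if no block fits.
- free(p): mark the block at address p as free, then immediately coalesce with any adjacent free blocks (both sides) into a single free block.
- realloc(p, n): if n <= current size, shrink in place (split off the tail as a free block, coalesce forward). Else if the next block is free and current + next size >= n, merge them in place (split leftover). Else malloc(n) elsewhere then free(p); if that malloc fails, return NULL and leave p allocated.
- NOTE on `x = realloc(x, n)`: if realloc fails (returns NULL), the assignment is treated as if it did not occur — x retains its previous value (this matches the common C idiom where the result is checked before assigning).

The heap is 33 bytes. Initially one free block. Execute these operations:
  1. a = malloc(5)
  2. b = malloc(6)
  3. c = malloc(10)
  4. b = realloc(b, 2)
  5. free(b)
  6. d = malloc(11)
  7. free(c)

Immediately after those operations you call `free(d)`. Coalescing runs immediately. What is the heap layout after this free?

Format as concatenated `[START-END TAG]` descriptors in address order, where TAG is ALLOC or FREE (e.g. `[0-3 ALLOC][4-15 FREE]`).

Answer: [0-4 ALLOC][5-32 FREE]

Derivation:
Op 1: a = malloc(5) -> a = 0; heap: [0-4 ALLOC][5-32 FREE]
Op 2: b = malloc(6) -> b = 5; heap: [0-4 ALLOC][5-10 ALLOC][11-32 FREE]
Op 3: c = malloc(10) -> c = 11; heap: [0-4 ALLOC][5-10 ALLOC][11-20 ALLOC][21-32 FREE]
Op 4: b = realloc(b, 2) -> b = 5; heap: [0-4 ALLOC][5-6 ALLOC][7-10 FREE][11-20 ALLOC][21-32 FREE]
Op 5: free(b) -> (freed b); heap: [0-4 ALLOC][5-10 FREE][11-20 ALLOC][21-32 FREE]
Op 6: d = malloc(11) -> d = 21; heap: [0-4 ALLOC][5-10 FREE][11-20 ALLOC][21-31 ALLOC][32-32 FREE]
Op 7: free(c) -> (freed c); heap: [0-4 ALLOC][5-20 FREE][21-31 ALLOC][32-32 FREE]
free(d): d = 21 -> block [21-31 ALLOC]; mark free, coalesce with adjacent free neighbors -> [0-4 ALLOC][5-32 FREE]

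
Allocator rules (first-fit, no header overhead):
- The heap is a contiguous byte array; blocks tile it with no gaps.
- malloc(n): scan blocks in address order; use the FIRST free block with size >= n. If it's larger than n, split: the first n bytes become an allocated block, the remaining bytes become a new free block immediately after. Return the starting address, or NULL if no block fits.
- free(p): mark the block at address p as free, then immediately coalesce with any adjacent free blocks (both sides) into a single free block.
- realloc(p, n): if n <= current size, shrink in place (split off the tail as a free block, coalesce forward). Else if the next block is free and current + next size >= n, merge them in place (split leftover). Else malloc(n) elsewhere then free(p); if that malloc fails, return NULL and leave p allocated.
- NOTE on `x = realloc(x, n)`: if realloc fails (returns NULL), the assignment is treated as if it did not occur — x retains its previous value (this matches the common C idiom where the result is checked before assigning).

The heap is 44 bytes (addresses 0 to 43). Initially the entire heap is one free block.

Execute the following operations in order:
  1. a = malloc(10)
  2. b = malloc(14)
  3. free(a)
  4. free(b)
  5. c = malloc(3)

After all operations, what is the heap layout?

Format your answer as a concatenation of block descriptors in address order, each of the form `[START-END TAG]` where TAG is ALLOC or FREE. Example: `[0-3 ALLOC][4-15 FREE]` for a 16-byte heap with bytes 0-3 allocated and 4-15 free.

Answer: [0-2 ALLOC][3-43 FREE]

Derivation:
Op 1: a = malloc(10) -> a = 0; heap: [0-9 ALLOC][10-43 FREE]
Op 2: b = malloc(14) -> b = 10; heap: [0-9 ALLOC][10-23 ALLOC][24-43 FREE]
Op 3: free(a) -> (freed a); heap: [0-9 FREE][10-23 ALLOC][24-43 FREE]
Op 4: free(b) -> (freed b); heap: [0-43 FREE]
Op 5: c = malloc(3) -> c = 0; heap: [0-2 ALLOC][3-43 FREE]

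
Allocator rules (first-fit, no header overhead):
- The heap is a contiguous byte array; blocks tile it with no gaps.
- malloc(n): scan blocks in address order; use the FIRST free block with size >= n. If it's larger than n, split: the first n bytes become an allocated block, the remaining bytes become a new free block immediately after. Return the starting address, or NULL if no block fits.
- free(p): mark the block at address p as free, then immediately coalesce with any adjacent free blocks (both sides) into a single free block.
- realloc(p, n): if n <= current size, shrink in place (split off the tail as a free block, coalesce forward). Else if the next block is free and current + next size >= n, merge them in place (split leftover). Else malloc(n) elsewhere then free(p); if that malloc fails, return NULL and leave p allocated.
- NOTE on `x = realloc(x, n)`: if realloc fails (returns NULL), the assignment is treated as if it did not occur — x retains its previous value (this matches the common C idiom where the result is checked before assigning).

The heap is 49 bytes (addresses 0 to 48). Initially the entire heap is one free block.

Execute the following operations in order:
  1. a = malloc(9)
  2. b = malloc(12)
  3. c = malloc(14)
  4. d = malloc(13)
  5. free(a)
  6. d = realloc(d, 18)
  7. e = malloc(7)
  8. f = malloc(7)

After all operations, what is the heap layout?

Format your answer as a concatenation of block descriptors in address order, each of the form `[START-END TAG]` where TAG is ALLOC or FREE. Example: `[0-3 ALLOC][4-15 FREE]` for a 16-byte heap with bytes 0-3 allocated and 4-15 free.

Op 1: a = malloc(9) -> a = 0; heap: [0-8 ALLOC][9-48 FREE]
Op 2: b = malloc(12) -> b = 9; heap: [0-8 ALLOC][9-20 ALLOC][21-48 FREE]
Op 3: c = malloc(14) -> c = 21; heap: [0-8 ALLOC][9-20 ALLOC][21-34 ALLOC][35-48 FREE]
Op 4: d = malloc(13) -> d = 35; heap: [0-8 ALLOC][9-20 ALLOC][21-34 ALLOC][35-47 ALLOC][48-48 FREE]
Op 5: free(a) -> (freed a); heap: [0-8 FREE][9-20 ALLOC][21-34 ALLOC][35-47 ALLOC][48-48 FREE]
Op 6: d = realloc(d, 18) -> NULL (d unchanged); heap: [0-8 FREE][9-20 ALLOC][21-34 ALLOC][35-47 ALLOC][48-48 FREE]
Op 7: e = malloc(7) -> e = 0; heap: [0-6 ALLOC][7-8 FREE][9-20 ALLOC][21-34 ALLOC][35-47 ALLOC][48-48 FREE]
Op 8: f = malloc(7) -> f = NULL; heap: [0-6 ALLOC][7-8 FREE][9-20 ALLOC][21-34 ALLOC][35-47 ALLOC][48-48 FREE]

Answer: [0-6 ALLOC][7-8 FREE][9-20 ALLOC][21-34 ALLOC][35-47 ALLOC][48-48 FREE]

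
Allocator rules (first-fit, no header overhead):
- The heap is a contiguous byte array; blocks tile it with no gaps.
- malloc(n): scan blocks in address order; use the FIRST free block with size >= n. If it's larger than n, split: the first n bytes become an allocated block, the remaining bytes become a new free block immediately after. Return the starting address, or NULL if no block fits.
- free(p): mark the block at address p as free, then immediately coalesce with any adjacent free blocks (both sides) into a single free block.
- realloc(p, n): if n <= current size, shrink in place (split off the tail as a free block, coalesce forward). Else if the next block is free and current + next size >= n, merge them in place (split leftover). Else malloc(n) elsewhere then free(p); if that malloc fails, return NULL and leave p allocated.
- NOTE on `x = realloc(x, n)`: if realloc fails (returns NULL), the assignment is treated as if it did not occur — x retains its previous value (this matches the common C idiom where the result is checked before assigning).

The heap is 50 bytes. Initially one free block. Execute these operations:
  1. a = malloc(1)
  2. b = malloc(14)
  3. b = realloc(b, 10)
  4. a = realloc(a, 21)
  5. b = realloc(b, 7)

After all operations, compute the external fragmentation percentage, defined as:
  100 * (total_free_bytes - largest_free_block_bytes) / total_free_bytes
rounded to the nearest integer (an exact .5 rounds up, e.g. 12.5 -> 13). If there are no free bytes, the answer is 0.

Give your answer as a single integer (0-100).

Answer: 18

Derivation:
Op 1: a = malloc(1) -> a = 0; heap: [0-0 ALLOC][1-49 FREE]
Op 2: b = malloc(14) -> b = 1; heap: [0-0 ALLOC][1-14 ALLOC][15-49 FREE]
Op 3: b = realloc(b, 10) -> b = 1; heap: [0-0 ALLOC][1-10 ALLOC][11-49 FREE]
Op 4: a = realloc(a, 21) -> a = 11; heap: [0-0 FREE][1-10 ALLOC][11-31 ALLOC][32-49 FREE]
Op 5: b = realloc(b, 7) -> b = 1; heap: [0-0 FREE][1-7 ALLOC][8-10 FREE][11-31 ALLOC][32-49 FREE]
Free blocks: [1 3 18] total_free=22 largest=18 -> 100*(22-18)/22 = 400/22 ≈ 18.182 -> rounds to 18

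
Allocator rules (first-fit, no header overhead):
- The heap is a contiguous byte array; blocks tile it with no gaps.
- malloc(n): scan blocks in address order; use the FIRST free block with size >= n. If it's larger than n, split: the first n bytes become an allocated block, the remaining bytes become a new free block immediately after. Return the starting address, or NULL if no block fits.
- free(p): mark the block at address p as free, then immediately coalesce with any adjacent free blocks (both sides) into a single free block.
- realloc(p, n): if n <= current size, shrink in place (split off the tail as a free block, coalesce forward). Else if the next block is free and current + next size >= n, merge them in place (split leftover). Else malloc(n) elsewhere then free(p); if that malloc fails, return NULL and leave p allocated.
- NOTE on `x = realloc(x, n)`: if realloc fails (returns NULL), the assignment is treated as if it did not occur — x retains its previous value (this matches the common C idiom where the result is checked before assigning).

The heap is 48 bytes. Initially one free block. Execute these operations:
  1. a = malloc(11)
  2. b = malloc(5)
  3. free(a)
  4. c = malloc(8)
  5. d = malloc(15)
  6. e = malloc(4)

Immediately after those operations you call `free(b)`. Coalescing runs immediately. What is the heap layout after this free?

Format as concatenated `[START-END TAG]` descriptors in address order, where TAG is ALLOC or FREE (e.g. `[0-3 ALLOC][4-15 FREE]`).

Answer: [0-7 ALLOC][8-15 FREE][16-30 ALLOC][31-34 ALLOC][35-47 FREE]

Derivation:
Op 1: a = malloc(11) -> a = 0; heap: [0-10 ALLOC][11-47 FREE]
Op 2: b = malloc(5) -> b = 11; heap: [0-10 ALLOC][11-15 ALLOC][16-47 FREE]
Op 3: free(a) -> (freed a); heap: [0-10 FREE][11-15 ALLOC][16-47 FREE]
Op 4: c = malloc(8) -> c = 0; heap: [0-7 ALLOC][8-10 FREE][11-15 ALLOC][16-47 FREE]
Op 5: d = malloc(15) -> d = 16; heap: [0-7 ALLOC][8-10 FREE][11-15 ALLOC][16-30 ALLOC][31-47 FREE]
Op 6: e = malloc(4) -> e = 31; heap: [0-7 ALLOC][8-10 FREE][11-15 ALLOC][16-30 ALLOC][31-34 ALLOC][35-47 FREE]
free(b): b = 11 -> block [11-15 ALLOC]; mark free, coalesce with adjacent free neighbors -> [0-7 ALLOC][8-15 FREE][16-30 ALLOC][31-34 ALLOC][35-47 FREE]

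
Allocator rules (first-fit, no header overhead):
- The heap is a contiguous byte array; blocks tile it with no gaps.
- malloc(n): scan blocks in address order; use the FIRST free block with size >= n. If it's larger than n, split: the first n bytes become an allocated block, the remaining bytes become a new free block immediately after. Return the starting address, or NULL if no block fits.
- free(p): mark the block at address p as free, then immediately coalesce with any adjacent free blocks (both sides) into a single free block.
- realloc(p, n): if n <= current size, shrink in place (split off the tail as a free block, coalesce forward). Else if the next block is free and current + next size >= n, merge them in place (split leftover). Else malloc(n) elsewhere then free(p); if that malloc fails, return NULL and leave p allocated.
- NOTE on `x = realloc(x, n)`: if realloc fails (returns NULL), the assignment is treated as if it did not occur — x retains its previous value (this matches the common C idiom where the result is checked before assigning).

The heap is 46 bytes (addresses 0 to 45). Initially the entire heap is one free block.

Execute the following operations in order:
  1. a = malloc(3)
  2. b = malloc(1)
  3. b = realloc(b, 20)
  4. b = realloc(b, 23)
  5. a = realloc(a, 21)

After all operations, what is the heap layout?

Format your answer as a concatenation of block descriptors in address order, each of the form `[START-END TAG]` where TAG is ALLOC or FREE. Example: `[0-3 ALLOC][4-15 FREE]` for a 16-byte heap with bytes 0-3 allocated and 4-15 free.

Op 1: a = malloc(3) -> a = 0; heap: [0-2 ALLOC][3-45 FREE]
Op 2: b = malloc(1) -> b = 3; heap: [0-2 ALLOC][3-3 ALLOC][4-45 FREE]
Op 3: b = realloc(b, 20) -> b = 3; heap: [0-2 ALLOC][3-22 ALLOC][23-45 FREE]
Op 4: b = realloc(b, 23) -> b = 3; heap: [0-2 ALLOC][3-25 ALLOC][26-45 FREE]
Op 5: a = realloc(a, 21) -> NULL (a unchanged); heap: [0-2 ALLOC][3-25 ALLOC][26-45 FREE]

Answer: [0-2 ALLOC][3-25 ALLOC][26-45 FREE]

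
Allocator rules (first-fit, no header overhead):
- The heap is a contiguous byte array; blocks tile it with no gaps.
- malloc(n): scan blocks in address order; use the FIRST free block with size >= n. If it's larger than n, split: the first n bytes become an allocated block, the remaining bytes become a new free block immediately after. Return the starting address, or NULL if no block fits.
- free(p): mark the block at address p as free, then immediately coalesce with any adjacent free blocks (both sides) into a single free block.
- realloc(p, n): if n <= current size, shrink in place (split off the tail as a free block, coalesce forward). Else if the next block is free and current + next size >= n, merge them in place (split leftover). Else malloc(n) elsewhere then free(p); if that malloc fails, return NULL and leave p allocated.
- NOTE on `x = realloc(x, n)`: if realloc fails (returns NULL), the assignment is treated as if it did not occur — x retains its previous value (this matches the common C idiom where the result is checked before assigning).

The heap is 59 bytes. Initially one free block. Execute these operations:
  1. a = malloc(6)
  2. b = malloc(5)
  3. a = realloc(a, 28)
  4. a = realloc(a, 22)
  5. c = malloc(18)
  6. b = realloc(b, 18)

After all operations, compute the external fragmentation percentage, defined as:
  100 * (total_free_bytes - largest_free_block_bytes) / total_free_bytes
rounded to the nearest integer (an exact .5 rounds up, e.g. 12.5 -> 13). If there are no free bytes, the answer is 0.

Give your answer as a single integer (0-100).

Op 1: a = malloc(6) -> a = 0; heap: [0-5 ALLOC][6-58 FREE]
Op 2: b = malloc(5) -> b = 6; heap: [0-5 ALLOC][6-10 ALLOC][11-58 FREE]
Op 3: a = realloc(a, 28) -> a = 11; heap: [0-5 FREE][6-10 ALLOC][11-38 ALLOC][39-58 FREE]
Op 4: a = realloc(a, 22) -> a = 11; heap: [0-5 FREE][6-10 ALLOC][11-32 ALLOC][33-58 FREE]
Op 5: c = malloc(18) -> c = 33; heap: [0-5 FREE][6-10 ALLOC][11-32 ALLOC][33-50 ALLOC][51-58 FREE]
Op 6: b = realloc(b, 18) -> NULL (b unchanged); heap: [0-5 FREE][6-10 ALLOC][11-32 ALLOC][33-50 ALLOC][51-58 FREE]
Free blocks: [6 8] total_free=14 largest=8 -> 100*(14-8)/14 = 600/14 ≈ 42.857 -> rounds to 43

Answer: 43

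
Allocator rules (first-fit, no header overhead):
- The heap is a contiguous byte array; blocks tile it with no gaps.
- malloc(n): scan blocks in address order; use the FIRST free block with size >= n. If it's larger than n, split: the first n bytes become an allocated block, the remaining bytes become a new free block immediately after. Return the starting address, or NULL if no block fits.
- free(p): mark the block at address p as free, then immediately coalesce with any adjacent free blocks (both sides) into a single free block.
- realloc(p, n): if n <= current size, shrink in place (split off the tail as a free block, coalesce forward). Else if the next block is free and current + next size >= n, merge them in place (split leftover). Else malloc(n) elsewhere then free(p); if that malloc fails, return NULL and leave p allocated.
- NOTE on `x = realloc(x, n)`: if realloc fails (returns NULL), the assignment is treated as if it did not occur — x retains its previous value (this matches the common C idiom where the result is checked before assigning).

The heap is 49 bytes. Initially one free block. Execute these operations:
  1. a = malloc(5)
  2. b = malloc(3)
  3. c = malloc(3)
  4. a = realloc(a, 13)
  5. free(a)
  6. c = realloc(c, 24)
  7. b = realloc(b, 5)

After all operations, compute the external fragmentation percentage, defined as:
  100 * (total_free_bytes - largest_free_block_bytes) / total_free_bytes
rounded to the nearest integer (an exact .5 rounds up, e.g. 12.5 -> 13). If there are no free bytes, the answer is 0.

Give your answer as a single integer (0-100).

Op 1: a = malloc(5) -> a = 0; heap: [0-4 ALLOC][5-48 FREE]
Op 2: b = malloc(3) -> b = 5; heap: [0-4 ALLOC][5-7 ALLOC][8-48 FREE]
Op 3: c = malloc(3) -> c = 8; heap: [0-4 ALLOC][5-7 ALLOC][8-10 ALLOC][11-48 FREE]
Op 4: a = realloc(a, 13) -> a = 11; heap: [0-4 FREE][5-7 ALLOC][8-10 ALLOC][11-23 ALLOC][24-48 FREE]
Op 5: free(a) -> (freed a); heap: [0-4 FREE][5-7 ALLOC][8-10 ALLOC][11-48 FREE]
Op 6: c = realloc(c, 24) -> c = 8; heap: [0-4 FREE][5-7 ALLOC][8-31 ALLOC][32-48 FREE]
Op 7: b = realloc(b, 5) -> b = 0; heap: [0-4 ALLOC][5-7 FREE][8-31 ALLOC][32-48 FREE]
Free blocks: [3 17] total_free=20 largest=17 -> 100*(20-17)/20 = 300/20 = 15

Answer: 15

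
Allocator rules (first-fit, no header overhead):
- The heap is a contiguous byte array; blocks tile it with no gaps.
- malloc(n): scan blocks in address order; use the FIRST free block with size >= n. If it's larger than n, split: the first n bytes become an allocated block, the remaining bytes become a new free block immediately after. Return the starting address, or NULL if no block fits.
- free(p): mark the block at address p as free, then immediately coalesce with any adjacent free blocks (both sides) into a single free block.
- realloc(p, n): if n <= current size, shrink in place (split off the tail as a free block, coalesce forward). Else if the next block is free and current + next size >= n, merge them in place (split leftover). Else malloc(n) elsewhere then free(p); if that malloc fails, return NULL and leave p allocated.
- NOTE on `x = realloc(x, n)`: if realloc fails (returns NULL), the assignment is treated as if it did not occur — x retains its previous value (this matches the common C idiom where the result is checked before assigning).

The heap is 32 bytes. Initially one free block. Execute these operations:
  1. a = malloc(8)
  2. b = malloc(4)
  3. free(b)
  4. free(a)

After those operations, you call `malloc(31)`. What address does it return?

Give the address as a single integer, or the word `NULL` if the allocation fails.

Answer: 0

Derivation:
Op 1: a = malloc(8) -> a = 0; heap: [0-7 ALLOC][8-31 FREE]
Op 2: b = malloc(4) -> b = 8; heap: [0-7 ALLOC][8-11 ALLOC][12-31 FREE]
Op 3: free(b) -> (freed b); heap: [0-7 ALLOC][8-31 FREE]
Op 4: free(a) -> (freed a); heap: [0-31 FREE]
malloc(31): first-fit scan over [0-31 FREE] -> 0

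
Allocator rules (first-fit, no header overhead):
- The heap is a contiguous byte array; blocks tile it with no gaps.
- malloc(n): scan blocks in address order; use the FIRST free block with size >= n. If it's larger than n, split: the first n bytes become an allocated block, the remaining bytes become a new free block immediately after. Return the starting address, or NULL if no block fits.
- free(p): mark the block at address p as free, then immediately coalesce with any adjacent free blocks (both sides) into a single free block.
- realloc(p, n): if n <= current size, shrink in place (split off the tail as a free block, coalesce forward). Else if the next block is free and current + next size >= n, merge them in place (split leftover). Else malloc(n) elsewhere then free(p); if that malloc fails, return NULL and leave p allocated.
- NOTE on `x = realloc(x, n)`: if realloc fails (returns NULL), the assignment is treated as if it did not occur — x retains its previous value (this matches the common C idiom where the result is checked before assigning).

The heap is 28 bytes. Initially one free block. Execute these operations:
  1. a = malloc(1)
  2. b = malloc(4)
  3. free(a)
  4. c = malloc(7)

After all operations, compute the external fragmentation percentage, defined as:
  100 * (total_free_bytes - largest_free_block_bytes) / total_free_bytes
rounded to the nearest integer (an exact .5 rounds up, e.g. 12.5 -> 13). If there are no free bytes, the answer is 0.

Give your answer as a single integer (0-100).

Answer: 6

Derivation:
Op 1: a = malloc(1) -> a = 0; heap: [0-0 ALLOC][1-27 FREE]
Op 2: b = malloc(4) -> b = 1; heap: [0-0 ALLOC][1-4 ALLOC][5-27 FREE]
Op 3: free(a) -> (freed a); heap: [0-0 FREE][1-4 ALLOC][5-27 FREE]
Op 4: c = malloc(7) -> c = 5; heap: [0-0 FREE][1-4 ALLOC][5-11 ALLOC][12-27 FREE]
Free blocks: [1 16] total_free=17 largest=16 -> 100*(17-16)/17 = 100/17 ≈ 5.882 -> rounds to 6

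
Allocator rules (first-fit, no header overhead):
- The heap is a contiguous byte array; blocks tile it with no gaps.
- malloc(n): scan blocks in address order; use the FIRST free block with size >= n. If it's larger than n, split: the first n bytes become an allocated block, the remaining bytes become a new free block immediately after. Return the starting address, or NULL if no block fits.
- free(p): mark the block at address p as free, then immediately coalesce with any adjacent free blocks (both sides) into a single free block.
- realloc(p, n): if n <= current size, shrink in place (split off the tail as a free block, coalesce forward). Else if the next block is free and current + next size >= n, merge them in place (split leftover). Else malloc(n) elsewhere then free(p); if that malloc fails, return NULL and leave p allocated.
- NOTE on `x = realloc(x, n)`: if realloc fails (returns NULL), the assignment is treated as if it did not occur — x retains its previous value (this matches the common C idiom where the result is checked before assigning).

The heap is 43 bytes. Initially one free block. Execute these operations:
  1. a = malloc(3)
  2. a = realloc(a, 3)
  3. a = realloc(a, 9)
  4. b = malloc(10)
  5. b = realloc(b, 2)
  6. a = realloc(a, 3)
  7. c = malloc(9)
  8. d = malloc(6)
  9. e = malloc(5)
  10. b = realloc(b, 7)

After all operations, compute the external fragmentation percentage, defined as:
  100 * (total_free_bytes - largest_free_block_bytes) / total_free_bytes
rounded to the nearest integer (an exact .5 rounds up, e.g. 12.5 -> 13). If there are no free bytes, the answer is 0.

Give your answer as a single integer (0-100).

Answer: 15

Derivation:
Op 1: a = malloc(3) -> a = 0; heap: [0-2 ALLOC][3-42 FREE]
Op 2: a = realloc(a, 3) -> a = 0; heap: [0-2 ALLOC][3-42 FREE]
Op 3: a = realloc(a, 9) -> a = 0; heap: [0-8 ALLOC][9-42 FREE]
Op 4: b = malloc(10) -> b = 9; heap: [0-8 ALLOC][9-18 ALLOC][19-42 FREE]
Op 5: b = realloc(b, 2) -> b = 9; heap: [0-8 ALLOC][9-10 ALLOC][11-42 FREE]
Op 6: a = realloc(a, 3) -> a = 0; heap: [0-2 ALLOC][3-8 FREE][9-10 ALLOC][11-42 FREE]
Op 7: c = malloc(9) -> c = 11; heap: [0-2 ALLOC][3-8 FREE][9-10 ALLOC][11-19 ALLOC][20-42 FREE]
Op 8: d = malloc(6) -> d = 3; heap: [0-2 ALLOC][3-8 ALLOC][9-10 ALLOC][11-19 ALLOC][20-42 FREE]
Op 9: e = malloc(5) -> e = 20; heap: [0-2 ALLOC][3-8 ALLOC][9-10 ALLOC][11-19 ALLOC][20-24 ALLOC][25-42 FREE]
Op 10: b = realloc(b, 7) -> b = 25; heap: [0-2 ALLOC][3-8 ALLOC][9-10 FREE][11-19 ALLOC][20-24 ALLOC][25-31 ALLOC][32-42 FREE]
Free blocks: [2 11] total_free=13 largest=11 -> 100*(13-11)/13 = 200/13 ≈ 15.385 -> rounds to 15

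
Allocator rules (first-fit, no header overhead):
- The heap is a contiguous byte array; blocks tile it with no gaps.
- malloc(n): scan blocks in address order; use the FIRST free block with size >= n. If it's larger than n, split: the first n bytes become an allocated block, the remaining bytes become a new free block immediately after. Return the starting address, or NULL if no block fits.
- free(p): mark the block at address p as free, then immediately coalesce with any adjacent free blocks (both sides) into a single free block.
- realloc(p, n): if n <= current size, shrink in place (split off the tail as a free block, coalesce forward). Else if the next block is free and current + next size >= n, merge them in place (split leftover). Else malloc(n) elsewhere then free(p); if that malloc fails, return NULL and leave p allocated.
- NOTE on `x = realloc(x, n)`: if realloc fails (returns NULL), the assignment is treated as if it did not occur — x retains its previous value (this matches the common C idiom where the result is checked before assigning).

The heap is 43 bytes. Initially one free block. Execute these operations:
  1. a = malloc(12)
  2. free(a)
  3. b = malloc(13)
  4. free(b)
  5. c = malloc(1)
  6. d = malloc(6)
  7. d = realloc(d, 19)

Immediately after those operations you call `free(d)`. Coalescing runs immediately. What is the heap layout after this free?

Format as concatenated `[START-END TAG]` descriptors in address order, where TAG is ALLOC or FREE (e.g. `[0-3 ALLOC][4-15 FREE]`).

Op 1: a = malloc(12) -> a = 0; heap: [0-11 ALLOC][12-42 FREE]
Op 2: free(a) -> (freed a); heap: [0-42 FREE]
Op 3: b = malloc(13) -> b = 0; heap: [0-12 ALLOC][13-42 FREE]
Op 4: free(b) -> (freed b); heap: [0-42 FREE]
Op 5: c = malloc(1) -> c = 0; heap: [0-0 ALLOC][1-42 FREE]
Op 6: d = malloc(6) -> d = 1; heap: [0-0 ALLOC][1-6 ALLOC][7-42 FREE]
Op 7: d = realloc(d, 19) -> d = 1; heap: [0-0 ALLOC][1-19 ALLOC][20-42 FREE]
free(d): d = 1 -> block [1-19 ALLOC]; mark free, coalesce with adjacent free neighbors -> [0-0 ALLOC][1-42 FREE]

Answer: [0-0 ALLOC][1-42 FREE]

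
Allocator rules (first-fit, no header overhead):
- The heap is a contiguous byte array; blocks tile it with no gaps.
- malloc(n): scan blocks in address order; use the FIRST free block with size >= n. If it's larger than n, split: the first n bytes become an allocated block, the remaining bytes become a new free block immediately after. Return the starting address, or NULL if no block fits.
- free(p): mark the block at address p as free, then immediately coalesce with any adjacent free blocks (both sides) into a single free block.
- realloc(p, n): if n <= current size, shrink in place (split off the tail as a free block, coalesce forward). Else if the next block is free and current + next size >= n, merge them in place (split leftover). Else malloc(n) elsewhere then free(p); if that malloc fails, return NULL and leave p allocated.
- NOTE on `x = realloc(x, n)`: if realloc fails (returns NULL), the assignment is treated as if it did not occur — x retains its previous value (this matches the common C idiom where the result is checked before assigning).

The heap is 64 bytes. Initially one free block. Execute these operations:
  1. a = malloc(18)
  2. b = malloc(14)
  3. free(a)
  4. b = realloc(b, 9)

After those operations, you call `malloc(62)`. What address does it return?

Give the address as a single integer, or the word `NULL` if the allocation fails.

Op 1: a = malloc(18) -> a = 0; heap: [0-17 ALLOC][18-63 FREE]
Op 2: b = malloc(14) -> b = 18; heap: [0-17 ALLOC][18-31 ALLOC][32-63 FREE]
Op 3: free(a) -> (freed a); heap: [0-17 FREE][18-31 ALLOC][32-63 FREE]
Op 4: b = realloc(b, 9) -> b = 18; heap: [0-17 FREE][18-26 ALLOC][27-63 FREE]
malloc(62): first-fit scan over [0-17 FREE][18-26 ALLOC][27-63 FREE] -> NULL

Answer: NULL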